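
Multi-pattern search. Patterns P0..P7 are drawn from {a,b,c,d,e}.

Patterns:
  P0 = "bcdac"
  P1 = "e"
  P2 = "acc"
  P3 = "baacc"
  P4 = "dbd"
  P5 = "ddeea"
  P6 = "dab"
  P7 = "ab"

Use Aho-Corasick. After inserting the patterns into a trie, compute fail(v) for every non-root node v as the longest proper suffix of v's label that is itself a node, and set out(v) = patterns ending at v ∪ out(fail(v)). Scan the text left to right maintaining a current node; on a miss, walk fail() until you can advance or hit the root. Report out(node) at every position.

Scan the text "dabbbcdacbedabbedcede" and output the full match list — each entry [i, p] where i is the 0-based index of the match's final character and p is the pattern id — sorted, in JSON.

Build:
Trie (insert patterns):
  0='ε' goto a→7 b→1 d→14 e→6
  1='b' goto a→10 c→2
  2='bc' goto d→3
  3='bcd' goto a→4
  4='bcda' goto c→5
  5='bcdac' goto ·  ←P0
  6='e' goto ·  ←P1
  7='a' goto b→23 c→8
  8='ac' goto c→9
  9='acc' goto ·  ←P2
  10='ba' goto a→11
  11='baa' goto c→12
  12='baac' goto c→13
  13='baacc' goto ·  ←P3
  14='d' goto a→21 b→15 d→17
  15='db' goto d→16
  16='dbd' goto ·  ←P4
  17='dd' goto e→18
  18='dde' goto e→19
  19='ddee' goto a→20
  20='ddeea' goto ·  ←P5
  21='da' goto b→22
  22='dab' goto ·  ←P6
  23='ab' goto ·  ←P7

Failure links (BFS by depth):
  fail(1) 'b': from fail(0)=0 chase 'b': 0 ⇒ 0;  out=∅∪out(0)=∅
  fail(6) 'e': from fail(0)=0 chase 'e': 0 ⇒ 0;  out={1}∪out(0)={1}
  fail(7) 'a': from fail(0)=0 chase 'a': 0 ⇒ 0;  out=∅∪out(0)=∅
  fail(14) 'd': from fail(0)=0 chase 'd': 0 ⇒ 0;  out=∅∪out(0)=∅
  fail(2) 'bc': from fail(1)=0 chase 'c': 0 ⇒ 0;  out=∅∪out(0)=∅
  fail(8) 'ac': from fail(7)=0 chase 'c': 0 ⇒ 0;  out=∅∪out(0)=∅
  fail(10) 'ba': from fail(1)=0 chase 'a': 0 ⇒ 7;  out=∅∪out(7)=∅
  fail(15) 'db': from fail(14)=0 chase 'b': 0 ⇒ 1;  out=∅∪out(1)=∅
  fail(17) 'dd': from fail(14)=0 chase 'd': 0 ⇒ 14;  out=∅∪out(14)=∅
  fail(21) 'da': from fail(14)=0 chase 'a': 0 ⇒ 7;  out=∅∪out(7)=∅
  fail(23) 'ab': from fail(7)=0 chase 'b': 0 ⇒ 1;  out={7}∪out(1)={7}
  fail(3) 'bcd': from fail(2)=0 chase 'd': 0 ⇒ 14;  out=∅∪out(14)=∅
  fail(9) 'acc': from fail(8)=0 chase 'c': 0 ⇒ 0;  out={2}∪out(0)={2}
  fail(11) 'baa': from fail(10)=7 chase 'a': 7→0 ⇒ 7;  out=∅∪out(7)=∅
  fail(16) 'dbd': from fail(15)=1 chase 'd': 1→0 ⇒ 14;  out={4}∪out(14)={4}
  fail(18) 'dde': from fail(17)=14 chase 'e': 14→0 ⇒ 6;  out=∅∪out(6)={1}
  fail(22) 'dab': from fail(21)=7 chase 'b': 7 ⇒ 23;  out={6}∪out(23)={6,7}
  fail(4) 'bcda': from fail(3)=14 chase 'a': 14 ⇒ 21;  out=∅∪out(21)=∅
  fail(12) 'baac': from fail(11)=7 chase 'c': 7 ⇒ 8;  out=∅∪out(8)=∅
  fail(19) 'ddee': from fail(18)=6 chase 'e': 6→0 ⇒ 6;  out=∅∪out(6)={1}
  fail(5) 'bcdac': from fail(4)=21 chase 'c': 21→7 ⇒ 8;  out={0}∪out(8)={0}
  fail(13) 'baacc': from fail(12)=8 chase 'c': 8 ⇒ 9;  out={3}∪out(9)={2,3}
  fail(20) 'ddeea': from fail(19)=6 chase 'a': 6→0 ⇒ 7;  out={5}∪out(7)={5}

Scan:
pos 0 'd': at 14
pos 1 'a': at 21
pos 2 'b': at 22  → match P6@[0:2],P7@[1:2]
pos 3 'b': at 1 (fail-walked)
pos 4 'b': at 1 (fail-walked)
pos 5 'c': at 2
pos 6 'd': at 3
pos 7 'a': at 4
pos 8 'c': at 5  → match P0@[4:8]
pos 9 'b': at 1 (fail-walked)
pos 10 'e': at 6 (fail-walked)  → match P1@[10:10]
pos 11 'd': at 14 (fail-walked)
pos 12 'a': at 21
pos 13 'b': at 22  → match P6@[11:13],P7@[12:13]
pos 14 'b': at 1 (fail-walked)
pos 15 'e': at 6 (fail-walked)  → match P1@[15:15]
pos 16 'd': at 14 (fail-walked)
pos 17 'c': at 0 (fail-walked)
pos 18 'e': at 6  → match P1@[18:18]
pos 19 'd': at 14 (fail-walked)
pos 20 'e': at 6 (fail-walked)  → match P1@[20:20]

Matches: [[2,6],[2,7],[8,0],[10,1],[13,6],[13,7],[15,1],[18,1],[20,1]]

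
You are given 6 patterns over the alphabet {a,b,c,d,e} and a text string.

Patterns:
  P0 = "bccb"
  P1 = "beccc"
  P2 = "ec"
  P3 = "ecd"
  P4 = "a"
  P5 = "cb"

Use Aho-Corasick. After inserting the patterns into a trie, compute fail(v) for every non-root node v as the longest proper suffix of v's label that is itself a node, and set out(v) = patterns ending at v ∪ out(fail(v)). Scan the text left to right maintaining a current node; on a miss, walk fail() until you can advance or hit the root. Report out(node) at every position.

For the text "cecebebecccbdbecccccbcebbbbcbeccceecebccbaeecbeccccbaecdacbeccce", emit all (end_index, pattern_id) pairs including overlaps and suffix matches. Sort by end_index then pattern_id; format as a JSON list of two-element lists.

Build:
Trie (insert patterns):
  n0 'ε': a→12 b→1 c→13 e→9
  n1 'b': c→2 e→5
  n2 'bc': c→3
  n3 'bcc': b→4
  n4 'bccb': ·  [P0 ends]
  n5 'be': c→6
  n6 'bec': c→7
  n7 'becc': c→8
  n8 'beccc': ·  [P1 ends]
  n9 'e': c→10
  n10 'ec': d→11  [P2 ends]
  n11 'ecd': ·  [P3 ends]
  n12 'a': ·  [P4 ends]
  n13 'c': b→14
  n14 'cb': ·  [P5 ends]

Failure links (BFS by depth):
  n1('b'): parent n0 fail=0; on 'b' 0 → fail=0;  out ∅∪∅=∅
  n9('e'): parent n0 fail=0; on 'e' 0 → fail=0;  out ∅∪∅=∅
  n12('a'): parent n0 fail=0; on 'a' 0 → fail=0;  out {4}∪∅={4}
  n13('c'): parent n0 fail=0; on 'c' 0 → fail=0;  out ∅∪∅=∅
  n2('bc'): parent n1 fail=0; on 'c' 0 → fail=13;  out ∅∪∅=∅
  n5('be'): parent n1 fail=0; on 'e' 0 → fail=9;  out ∅∪∅=∅
  n10('ec'): parent n9 fail=0; on 'c' 0 → fail=13;  out {2}∪∅={2}
  n14('cb'): parent n13 fail=0; on 'b' 0 → fail=1;  out {5}∪∅={5}
  n3('bcc'): parent n2 fail=13; on 'c' 13→0 → fail=13;  out ∅∪∅=∅
  n6('bec'): parent n5 fail=9; on 'c' 9 → fail=10;  out ∅∪{2}={2}
  n11('ecd'): parent n10 fail=13; on 'd' 13→0 → fail=0;  out {3}∪∅={3}
  n4('bccb'): parent n3 fail=13; on 'b' 13 → fail=14;  out {0}∪{5}={0,5}
  n7('becc'): parent n6 fail=10; on 'c' 10→13→0 → fail=13;  out ∅∪∅=∅
  n8('beccc'): parent n7 fail=13; on 'c' 13→0 → fail=13;  out {1}∪∅={1}

Scan:
[0] read 'c'  n0⇒n13
[1] read 'e'  n13⇒n9 (via fail)
[2] read 'c'  n9⇒n10  → match P2@[1:2]
[3] read 'e'  n10⇒n9 (via fail)
[4] read 'b'  n9⇒n1 (via fail)
[5] read 'e'  n1⇒n5
[6] read 'b'  n5⇒n1 (via fail)
[7] read 'e'  n1⇒n5
[8] read 'c'  n5⇒n6  → match P2@[7:8]
[9] read 'c'  n6⇒n7
[10] read 'c'  n7⇒n8  → match P1@[6:10]
[11] read 'b'  n8⇒n14 (via fail)  → match P5@[10:11]
[12] read 'd'  n14⇒n0 (via fail)
[13] read 'b'  n0⇒n1
[14] read 'e'  n1⇒n5
[15] read 'c'  n5⇒n6  → match P2@[14:15]
[16] read 'c'  n6⇒n7
[17] read 'c'  n7⇒n8  → match P1@[13:17]
[18] read 'c'  n8⇒n13 (via fail)
[19] read 'c'  n13⇒n13 (via fail)
[20] read 'b'  n13⇒n14  → match P5@[19:20]
[21] read 'c'  n14⇒n2 (via fail)
[22] read 'e'  n2⇒n9 (via fail)
[23] read 'b'  n9⇒n1 (via fail)
[24] read 'b'  n1⇒n1 (via fail)
[25] read 'b'  n1⇒n1 (via fail)
[26] read 'b'  n1⇒n1 (via fail)
[27] read 'c'  n1⇒n2
[28] read 'b'  n2⇒n14 (via fail)  → match P5@[27:28]
[29] read 'e'  n14⇒n5 (via fail)
[30] read 'c'  n5⇒n6  → match P2@[29:30]
[31] read 'c'  n6⇒n7
[32] read 'c'  n7⇒n8  → match P1@[28:32]
[33] read 'e'  n8⇒n9 (via fail)
[34] read 'e'  n9⇒n9 (via fail)
[35] read 'c'  n9⇒n10  → match P2@[34:35]
[36] read 'e'  n10⇒n9 (via fail)
[37] read 'b'  n9⇒n1 (via fail)
[38] read 'c'  n1⇒n2
[39] read 'c'  n2⇒n3
[40] read 'b'  n3⇒n4  → match P0@[37:40],P5@[39:40]
[41] read 'a'  n4⇒n12 (via fail)  → match P4@[41:41]
[42] read 'e'  n12⇒n9 (via fail)
[43] read 'e'  n9⇒n9 (via fail)
[44] read 'c'  n9⇒n10  → match P2@[43:44]
[45] read 'b'  n10⇒n14 (via fail)  → match P5@[44:45]
[46] read 'e'  n14⇒n5 (via fail)
[47] read 'c'  n5⇒n6  → match P2@[46:47]
[48] read 'c'  n6⇒n7
[49] read 'c'  n7⇒n8  → match P1@[45:49]
[50] read 'c'  n8⇒n13 (via fail)
[51] read 'b'  n13⇒n14  → match P5@[50:51]
[52] read 'a'  n14⇒n12 (via fail)  → match P4@[52:52]
[53] read 'e'  n12⇒n9 (via fail)
[54] read 'c'  n9⇒n10  → match P2@[53:54]
[55] read 'd'  n10⇒n11  → match P3@[53:55]
[56] read 'a'  n11⇒n12 (via fail)  → match P4@[56:56]
[57] read 'c'  n12⇒n13 (via fail)
[58] read 'b'  n13⇒n14  → match P5@[57:58]
[59] read 'e'  n14⇒n5 (via fail)
[60] read 'c'  n5⇒n6  → match P2@[59:60]
[61] read 'c'  n6⇒n7
[62] read 'c'  n7⇒n8  → match P1@[58:62]
[63] read 'e'  n8⇒n9 (via fail)

Result: [[2,2],[8,2],[10,1],[11,5],[15,2],[17,1],[20,5],[28,5],[30,2],[32,1],[35,2],[40,0],[40,5],[41,4],[44,2],[45,5],[47,2],[49,1],[51,5],[52,4],[54,2],[55,3],[56,4],[58,5],[60,2],[62,1]]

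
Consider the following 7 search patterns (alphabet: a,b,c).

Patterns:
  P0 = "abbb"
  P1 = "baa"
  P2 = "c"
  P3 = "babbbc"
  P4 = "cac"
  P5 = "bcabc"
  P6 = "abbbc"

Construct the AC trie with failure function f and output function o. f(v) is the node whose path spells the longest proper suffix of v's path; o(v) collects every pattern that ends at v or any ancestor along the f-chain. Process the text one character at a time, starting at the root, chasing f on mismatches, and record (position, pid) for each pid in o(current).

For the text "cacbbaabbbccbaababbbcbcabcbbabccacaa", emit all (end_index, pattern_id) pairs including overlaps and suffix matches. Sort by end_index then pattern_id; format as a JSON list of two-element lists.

Build:
Trie (insert patterns):
  0='ε' goto a→1 b→5 c→8
  1='a' goto b→2
  2='ab' goto b→3
  3='abb' goto b→4
  4='abbb' goto c→19  [P0 ends]
  5='b' goto a→6 c→15
  6='ba' goto a→7 b→9
  7='baa' goto ·  [P1 ends]
  8='c' goto a→13  [P2 ends]
  9='bab' goto b→10
  10='babb' goto b→11
  11='babbb' goto c→12
  12='babbbc' goto ·  [P3 ends]
  13='ca' goto c→14
  14='cac' goto ·  [P4 ends]
  15='bc' goto a→16
  16='bca' goto b→17
  17='bcab' goto c→18
  18='bcabc' goto ·  [P5 ends]
  19='abbbc' goto ·  [P6 ends]

BFS fail/out derivation:
  fail(1) 'a': from fail(0)=0 chase 'a': 0 ⇒ 0;  out=∅∪out(0)=∅
  fail(5) 'b': from fail(0)=0 chase 'b': 0 ⇒ 0;  out=∅∪out(0)=∅
  fail(8) 'c': from fail(0)=0 chase 'c': 0 ⇒ 0;  out={2}∪out(0)={2}
  fail(2) 'ab': from fail(1)=0 chase 'b': 0 ⇒ 5;  out=∅∪out(5)=∅
  fail(6) 'ba': from fail(5)=0 chase 'a': 0 ⇒ 1;  out=∅∪out(1)=∅
  fail(13) 'ca': from fail(8)=0 chase 'a': 0 ⇒ 1;  out=∅∪out(1)=∅
  fail(15) 'bc': from fail(5)=0 chase 'c': 0 ⇒ 8;  out=∅∪out(8)={2}
  fail(3) 'abb': from fail(2)=5 chase 'b': 5→0 ⇒ 5;  out=∅∪out(5)=∅
  fail(7) 'baa': from fail(6)=1 chase 'a': 1→0 ⇒ 1;  out={1}∪out(1)={1}
  fail(9) 'bab': from fail(6)=1 chase 'b': 1 ⇒ 2;  out=∅∪out(2)=∅
  fail(14) 'cac': from fail(13)=1 chase 'c': 1→0 ⇒ 8;  out={4}∪out(8)={2,4}
  fail(16) 'bca': from fail(15)=8 chase 'a': 8 ⇒ 13;  out=∅∪out(13)=∅
  fail(4) 'abbb': from fail(3)=5 chase 'b': 5→0 ⇒ 5;  out={0}∪out(5)={0}
  fail(10) 'babb': from fail(9)=2 chase 'b': 2 ⇒ 3;  out=∅∪out(3)=∅
  fail(17) 'bcab': from fail(16)=13 chase 'b': 13→1 ⇒ 2;  out=∅∪out(2)=∅
  fail(11) 'babbb': from fail(10)=3 chase 'b': 3 ⇒ 4;  out=∅∪out(4)={0}
  fail(18) 'bcabc': from fail(17)=2 chase 'c': 2→5 ⇒ 15;  out={5}∪out(15)={2,5}
  fail(19) 'abbbc': from fail(4)=5 chase 'c': 5 ⇒ 15;  out={6}∪out(15)={2,6}
  fail(12) 'babbbc': from fail(11)=4 chase 'c': 4 ⇒ 19;  out={3}∪out(19)={2,3,6}

Text stream:
pos 0 'c': at 8  → match P2@[0:0]
pos 1 'a': at 13
pos 2 'c': at 14  → match P2@[2:2],P4@[0:2]
pos 3 'b': at 5 (fail-walked)
pos 4 'b': at 5 (fail-walked)
pos 5 'a': at 6
pos 6 'a': at 7  → match P1@[4:6]
pos 7 'b': at 2 (fail-walked)
pos 8 'b': at 3
pos 9 'b': at 4  → match P0@[6:9]
pos 10 'c': at 19  → match P2@[10:10],P6@[6:10]
pos 11 'c': at 8 (fail-walked)  → match P2@[11:11]
pos 12 'b': at 5 (fail-walked)
pos 13 'a': at 6
pos 14 'a': at 7  → match P1@[12:14]
pos 15 'b': at 2 (fail-walked)
pos 16 'a': at 6 (fail-walked)
pos 17 'b': at 9
pos 18 'b': at 10
pos 19 'b': at 11  → match P0@[16:19]
pos 20 'c': at 12  → match P2@[20:20],P3@[15:20],P6@[16:20]
pos 21 'b': at 5 (fail-walked)
pos 22 'c': at 15  → match P2@[22:22]
pos 23 'a': at 16
pos 24 'b': at 17
pos 25 'c': at 18  → match P2@[25:25],P5@[21:25]
pos 26 'b': at 5 (fail-walked)
pos 27 'b': at 5 (fail-walked)
pos 28 'a': at 6
pos 29 'b': at 9
pos 30 'c': at 15 (fail-walked)  → match P2@[30:30]
pos 31 'c': at 8 (fail-walked)  → match P2@[31:31]
pos 32 'a': at 13
pos 33 'c': at 14  → match P2@[33:33],P4@[31:33]
pos 34 'a': at 13 (fail-walked)
pos 35 'a': at 1 (fail-walked)

Matches: [[0,2],[2,2],[2,4],[6,1],[9,0],[10,2],[10,6],[11,2],[14,1],[19,0],[20,2],[20,3],[20,6],[22,2],[25,2],[25,5],[30,2],[31,2],[33,2],[33,4]]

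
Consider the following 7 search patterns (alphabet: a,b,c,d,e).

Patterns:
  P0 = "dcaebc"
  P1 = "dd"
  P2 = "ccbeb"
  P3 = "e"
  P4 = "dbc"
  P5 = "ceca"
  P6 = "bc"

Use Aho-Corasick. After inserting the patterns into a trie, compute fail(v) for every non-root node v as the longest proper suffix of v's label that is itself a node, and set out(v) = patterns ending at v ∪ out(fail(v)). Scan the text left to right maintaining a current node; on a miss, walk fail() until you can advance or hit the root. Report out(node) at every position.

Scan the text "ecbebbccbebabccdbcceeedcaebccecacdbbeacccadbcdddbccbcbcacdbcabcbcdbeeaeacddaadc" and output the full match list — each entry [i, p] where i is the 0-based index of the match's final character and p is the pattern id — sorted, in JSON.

Build automaton:
Trie nodes:
  n0 'ε': b→19 c→8 d→1 e→13
  n1 'd': b→14 c→2 d→7
  n2 'dc': a→3
  n3 'dca': e→4
  n4 'dcae': b→5
  n5 'dcaeb': c→6
  n6 'dcaebc': ·  [P0 ends]
  n7 'dd': ·  [P1 ends]
  n8 'c': c→9 e→16
  n9 'cc': b→10
  n10 'ccb': e→11
  n11 'ccbe': b→12
  n12 'ccbeb': ·  [P2 ends]
  n13 'e': ·  [P3 ends]
  n14 'db': c→15
  n15 'dbc': ·  [P4 ends]
  n16 'ce': c→17
  n17 'cec': a→18
  n18 'ceca': ·  [P5 ends]
  n19 'b': c→20
  n20 'bc': ·  [P6 ends]

Failure links (BFS by depth):
  fail(1) 'd': from fail(0)=0 chase 'd': 0 ⇒ 0;  out=∅∪out(0)=∅
  fail(8) 'c': from fail(0)=0 chase 'c': 0 ⇒ 0;  out=∅∪out(0)=∅
  fail(13) 'e': from fail(0)=0 chase 'e': 0 ⇒ 0;  out={3}∪out(0)={3}
  fail(19) 'b': from fail(0)=0 chase 'b': 0 ⇒ 0;  out=∅∪out(0)=∅
  fail(2) 'dc': from fail(1)=0 chase 'c': 0 ⇒ 8;  out=∅∪out(8)=∅
  fail(7) 'dd': from fail(1)=0 chase 'd': 0 ⇒ 1;  out={1}∪out(1)={1}
  fail(9) 'cc': from fail(8)=0 chase 'c': 0 ⇒ 8;  out=∅∪out(8)=∅
  fail(14) 'db': from fail(1)=0 chase 'b': 0 ⇒ 19;  out=∅∪out(19)=∅
  fail(16) 'ce': from fail(8)=0 chase 'e': 0 ⇒ 13;  out=∅∪out(13)={3}
  fail(20) 'bc': from fail(19)=0 chase 'c': 0 ⇒ 8;  out={6}∪out(8)={6}
  fail(3) 'dca': from fail(2)=8 chase 'a': 8→0 ⇒ 0;  out=∅∪out(0)=∅
  fail(10) 'ccb': from fail(9)=8 chase 'b': 8→0 ⇒ 19;  out=∅∪out(19)=∅
  fail(15) 'dbc': from fail(14)=19 chase 'c': 19 ⇒ 20;  out={4}∪out(20)={4,6}
  fail(17) 'cec': from fail(16)=13 chase 'c': 13→0 ⇒ 8;  out=∅∪out(8)=∅
  fail(4) 'dcae': from fail(3)=0 chase 'e': 0 ⇒ 13;  out=∅∪out(13)={3}
  fail(11) 'ccbe': from fail(10)=19 chase 'e': 19→0 ⇒ 13;  out=∅∪out(13)={3}
  fail(18) 'ceca': from fail(17)=8 chase 'a': 8→0 ⇒ 0;  out={5}∪out(0)={5}
  fail(5) 'dcaeb': from fail(4)=13 chase 'b': 13→0 ⇒ 19;  out=∅∪out(19)=∅
  fail(12) 'ccbeb': from fail(11)=13 chase 'b': 13→0 ⇒ 19;  out={2}∪out(19)={2}
  fail(6) 'dcaebc': from fail(5)=19 chase 'c': 19 ⇒ 20;  out={0}∪out(20)={0,6}

Text stream:
i=0 'e': node 0→13  ** P3@[0:0]
i=1 'c': node 13→8 (via fail)
i=2 'b': node 8→19 (via fail)
i=3 'e': node 19→13 (via fail)  ** P3@[3:3]
i=4 'b': node 13→19 (via fail)
i=5 'b': node 19→19 (via fail)
i=6 'c': node 19→20  ** P6@[5:6]
i=7 'c': node 20→9 (via fail)
i=8 'b': node 9→10
i=9 'e': node 10→11  ** P3@[9:9]
i=10 'b': node 11→12  ** P2@[6:10]
i=11 'a': node 12→0 (via fail)
i=12 'b': node 0→19
i=13 'c': node 19→20  ** P6@[12:13]
i=14 'c': node 20→9 (via fail)
i=15 'd': node 9→1 (via fail)
i=16 'b': node 1→14
i=17 'c': node 14→15  ** P4@[15:17],P6@[16:17]
i=18 'c': node 15→9 (via fail)
i=19 'e': node 9→16 (via fail)  ** P3@[19:19]
i=20 'e': node 16→13 (via fail)  ** P3@[20:20]
i=21 'e': node 13→13 (via fail)  ** P3@[21:21]
i=22 'd': node 13→1 (via fail)
i=23 'c': node 1→2
i=24 'a': node 2→3
i=25 'e': node 3→4  ** P3@[25:25]
i=26 'b': node 4→5
i=27 'c': node 5→6  ** P0@[22:27],P6@[26:27]
i=28 'c': node 6→9 (via fail)
i=29 'e': node 9→16 (via fail)  ** P3@[29:29]
i=30 'c': node 16→17
i=31 'a': node 17→18  ** P5@[28:31]
i=32 'c': node 18→8 (via fail)
i=33 'd': node 8→1 (via fail)
i=34 'b': node 1→14
i=35 'b': node 14→19 (via fail)
i=36 'e': node 19→13 (via fail)  ** P3@[36:36]
i=37 'a': node 13→0 (via fail)
i=38 'c': node 0→8
i=39 'c': node 8→9
i=40 'c': node 9→9 (via fail)
i=41 'a': node 9→0 (via fail)
i=42 'd': node 0→1
i=43 'b': node 1→14
i=44 'c': node 14→15  ** P4@[42:44],P6@[43:44]
i=45 'd': node 15→1 (via fail)
i=46 'd': node 1→7  ** P1@[45:46]
i=47 'd': node 7→7 (via fail)  ** P1@[46:47]
i=48 'b': node 7→14 (via fail)
i=49 'c': node 14→15  ** P4@[47:49],P6@[48:49]
i=50 'c': node 15→9 (via fail)
i=51 'b': node 9→10
i=52 'c': node 10→20 (via fail)  ** P6@[51:52]
i=53 'b': node 20→19 (via fail)
i=54 'c': node 19→20  ** P6@[53:54]
i=55 'a': node 20→0 (via fail)
i=56 'c': node 0→8
i=57 'd': node 8→1 (via fail)
i=58 'b': node 1→14
i=59 'c': node 14→15  ** P4@[57:59],P6@[58:59]
i=60 'a': node 15→0 (via fail)
i=61 'b': node 0→19
i=62 'c': node 19→20  ** P6@[61:62]
i=63 'b': node 20→19 (via fail)
i=64 'c': node 19→20  ** P6@[63:64]
i=65 'd': node 20→1 (via fail)
i=66 'b': node 1→14
i=67 'e': node 14→13 (via fail)  ** P3@[67:67]
i=68 'e': node 13→13 (via fail)  ** P3@[68:68]
i=69 'a': node 13→0 (via fail)
i=70 'e': node 0→13  ** P3@[70:70]
i=71 'a': node 13→0 (via fail)
i=72 'c': node 0→8
i=73 'd': node 8→1 (via fail)
i=74 'd': node 1→7  ** P1@[73:74]
i=75 'a': node 7→0 (via fail)
i=76 'a': node 0→0
i=77 'd': node 0→1
i=78 'c': node 1→2

Matches: [[0,3],[3,3],[6,6],[9,3],[10,2],[13,6],[17,4],[17,6],[19,3],[20,3],[21,3],[25,3],[27,0],[27,6],[29,3],[31,5],[36,3],[44,4],[44,6],[46,1],[47,1],[49,4],[49,6],[52,6],[54,6],[59,4],[59,6],[62,6],[64,6],[67,3],[68,3],[70,3],[74,1]]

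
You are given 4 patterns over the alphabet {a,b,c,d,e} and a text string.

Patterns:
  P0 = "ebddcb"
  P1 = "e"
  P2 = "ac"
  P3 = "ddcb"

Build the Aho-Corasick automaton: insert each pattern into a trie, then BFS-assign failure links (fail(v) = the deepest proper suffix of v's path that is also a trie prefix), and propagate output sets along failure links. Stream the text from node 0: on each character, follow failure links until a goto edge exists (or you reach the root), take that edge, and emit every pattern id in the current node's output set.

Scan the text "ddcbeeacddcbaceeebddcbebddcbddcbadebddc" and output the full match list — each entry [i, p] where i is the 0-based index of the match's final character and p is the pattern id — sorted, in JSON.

Construct AC machine:
Trie nodes:
  0='ε' goto a→7 d→9 e→1
  1='e' goto b→2  ←P1
  2='eb' goto d→3
  3='ebd' goto d→4
  4='ebdd' goto c→5
  5='ebddc' goto b→6
  6='ebddcb' goto ·  ←P0
  7='a' goto c→8
  8='ac' goto ·  ←P2
  9='d' goto d→10
  10='dd' goto c→11
  11='ddc' goto b→12
  12='ddcb' goto ·  ←P3

BFS fail/out derivation:
  n1('e'): parent n0 fail=0; on 'e' 0 → fail=0;  out {1}∪∅={1}
  n7('a'): parent n0 fail=0; on 'a' 0 → fail=0;  out ∅∪∅=∅
  n9('d'): parent n0 fail=0; on 'd' 0 → fail=0;  out ∅∪∅=∅
  n2('eb'): parent n1 fail=0; on 'b' 0 → fail=0;  out ∅∪∅=∅
  n8('ac'): parent n7 fail=0; on 'c' 0 → fail=0;  out {2}∪∅={2}
  n10('dd'): parent n9 fail=0; on 'd' 0 → fail=9;  out ∅∪∅=∅
  n3('ebd'): parent n2 fail=0; on 'd' 0 → fail=9;  out ∅∪∅=∅
  n11('ddc'): parent n10 fail=9; on 'c' 9→0 → fail=0;  out ∅∪∅=∅
  n4('ebdd'): parent n3 fail=9; on 'd' 9 → fail=10;  out ∅∪∅=∅
  n12('ddcb'): parent n11 fail=0; on 'b' 0 → fail=0;  out {3}∪∅={3}
  n5('ebddc'): parent n4 fail=10; on 'c' 10 → fail=11;  out ∅∪∅=∅
  n6('ebddcb'): parent n5 fail=11; on 'b' 11 → fail=12;  out {0}∪{3}={0,3}

Text stream:
i=0 'd': node 0→9
i=1 'd': node 9→10
i=2 'c': node 10→11
i=3 'b': node 11→12  ** P3@[0:3]
i=4 'e': node 12→1 (fail-walked)  ** P1@[4:4]
i=5 'e': node 1→1 (fail-walked)  ** P1@[5:5]
i=6 'a': node 1→7 (fail-walked)
i=7 'c': node 7→8  ** P2@[6:7]
i=8 'd': node 8→9 (fail-walked)
i=9 'd': node 9→10
i=10 'c': node 10→11
i=11 'b': node 11→12  ** P3@[8:11]
i=12 'a': node 12→7 (fail-walked)
i=13 'c': node 7→8  ** P2@[12:13]
i=14 'e': node 8→1 (fail-walked)  ** P1@[14:14]
i=15 'e': node 1→1 (fail-walked)  ** P1@[15:15]
i=16 'e': node 1→1 (fail-walked)  ** P1@[16:16]
i=17 'b': node 1→2
i=18 'd': node 2→3
i=19 'd': node 3→4
i=20 'c': node 4→5
i=21 'b': node 5→6  ** P0@[16:21],P3@[18:21]
i=22 'e': node 6→1 (fail-walked)  ** P1@[22:22]
i=23 'b': node 1→2
i=24 'd': node 2→3
i=25 'd': node 3→4
i=26 'c': node 4→5
i=27 'b': node 5→6  ** P0@[22:27],P3@[24:27]
i=28 'd': node 6→9 (fail-walked)
i=29 'd': node 9→10
i=30 'c': node 10→11
i=31 'b': node 11→12  ** P3@[28:31]
i=32 'a': node 12→7 (fail-walked)
i=33 'd': node 7→9 (fail-walked)
i=34 'e': node 9→1 (fail-walked)  ** P1@[34:34]
i=35 'b': node 1→2
i=36 'd': node 2→3
i=37 'd': node 3→4
i=38 'c': node 4→5

Matches: [[3,3],[4,1],[5,1],[7,2],[11,3],[13,2],[14,1],[15,1],[16,1],[21,0],[21,3],[22,1],[27,0],[27,3],[31,3],[34,1]]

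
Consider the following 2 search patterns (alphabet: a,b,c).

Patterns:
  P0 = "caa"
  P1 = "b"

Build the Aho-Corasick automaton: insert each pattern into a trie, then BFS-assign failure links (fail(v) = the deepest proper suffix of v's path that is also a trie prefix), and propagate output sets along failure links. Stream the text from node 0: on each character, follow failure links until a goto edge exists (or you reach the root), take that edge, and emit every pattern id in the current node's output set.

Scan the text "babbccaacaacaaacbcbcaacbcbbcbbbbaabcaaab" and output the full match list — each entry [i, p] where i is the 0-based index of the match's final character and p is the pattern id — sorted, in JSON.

Construct AC machine:
Trie nodes:
  n0 'ε': b→4 c→1
  n1 'c': a→2
  n2 'ca': a→3
  n3 'caa': ·  [P0 ends]
  n4 'b': ·  [P1 ends]

BFS fail/out derivation:
  fail(1) 'c': from fail(0)=0 chase 'c': 0 ⇒ 0;  out=∅∪out(0)=∅
  fail(4) 'b': from fail(0)=0 chase 'b': 0 ⇒ 0;  out={1}∪out(0)={1}
  fail(2) 'ca': from fail(1)=0 chase 'a': 0 ⇒ 0;  out=∅∪out(0)=∅
  fail(3) 'caa': from fail(2)=0 chase 'a': 0 ⇒ 0;  out={0}∪out(0)={0}

Text stream:
[0] read 'b'  n0⇒n4  → match P1@[0:0]
[1] read 'a'  n4⇒n0 (fail-walked)
[2] read 'b'  n0⇒n4  → match P1@[2:2]
[3] read 'b'  n4⇒n4 (fail-walked)  → match P1@[3:3]
[4] read 'c'  n4⇒n1 (fail-walked)
[5] read 'c'  n1⇒n1 (fail-walked)
[6] read 'a'  n1⇒n2
[7] read 'a'  n2⇒n3  → match P0@[5:7]
[8] read 'c'  n3⇒n1 (fail-walked)
[9] read 'a'  n1⇒n2
[10] read 'a'  n2⇒n3  → match P0@[8:10]
[11] read 'c'  n3⇒n1 (fail-walked)
[12] read 'a'  n1⇒n2
[13] read 'a'  n2⇒n3  → match P0@[11:13]
[14] read 'a'  n3⇒n0 (fail-walked)
[15] read 'c'  n0⇒n1
[16] read 'b'  n1⇒n4 (fail-walked)  → match P1@[16:16]
[17] read 'c'  n4⇒n1 (fail-walked)
[18] read 'b'  n1⇒n4 (fail-walked)  → match P1@[18:18]
[19] read 'c'  n4⇒n1 (fail-walked)
[20] read 'a'  n1⇒n2
[21] read 'a'  n2⇒n3  → match P0@[19:21]
[22] read 'c'  n3⇒n1 (fail-walked)
[23] read 'b'  n1⇒n4 (fail-walked)  → match P1@[23:23]
[24] read 'c'  n4⇒n1 (fail-walked)
[25] read 'b'  n1⇒n4 (fail-walked)  → match P1@[25:25]
[26] read 'b'  n4⇒n4 (fail-walked)  → match P1@[26:26]
[27] read 'c'  n4⇒n1 (fail-walked)
[28] read 'b'  n1⇒n4 (fail-walked)  → match P1@[28:28]
[29] read 'b'  n4⇒n4 (fail-walked)  → match P1@[29:29]
[30] read 'b'  n4⇒n4 (fail-walked)  → match P1@[30:30]
[31] read 'b'  n4⇒n4 (fail-walked)  → match P1@[31:31]
[32] read 'a'  n4⇒n0 (fail-walked)
[33] read 'a'  n0⇒n0
[34] read 'b'  n0⇒n4  → match P1@[34:34]
[35] read 'c'  n4⇒n1 (fail-walked)
[36] read 'a'  n1⇒n2
[37] read 'a'  n2⇒n3  → match P0@[35:37]
[38] read 'a'  n3⇒n0 (fail-walked)
[39] read 'b'  n0⇒n4  → match P1@[39:39]

Matches: [[0,1],[2,1],[3,1],[7,0],[10,0],[13,0],[16,1],[18,1],[21,0],[23,1],[25,1],[26,1],[28,1],[29,1],[30,1],[31,1],[34,1],[37,0],[39,1]]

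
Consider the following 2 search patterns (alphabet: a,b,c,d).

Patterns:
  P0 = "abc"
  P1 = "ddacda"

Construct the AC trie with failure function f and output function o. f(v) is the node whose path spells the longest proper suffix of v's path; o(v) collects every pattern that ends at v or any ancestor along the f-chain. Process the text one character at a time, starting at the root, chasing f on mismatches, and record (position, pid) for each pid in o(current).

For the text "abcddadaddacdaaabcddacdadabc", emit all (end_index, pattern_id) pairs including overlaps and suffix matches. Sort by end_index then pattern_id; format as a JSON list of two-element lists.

Build automaton:
Trie nodes:
  0='ε' goto a→1 d→4
  1='a' goto b→2
  2='ab' goto c→3
  3='abc' goto ·  [P0 ends]
  4='d' goto d→5
  5='dd' goto a→6
  6='dda' goto c→7
  7='ddac' goto d→8
  8='ddacd' goto a→9
  9='ddacda' goto ·  [P1 ends]

BFS fail/out derivation:
  fail(1) 'a': from fail(0)=0 chase 'a': 0 ⇒ 0;  out=∅∪out(0)=∅
  fail(4) 'd': from fail(0)=0 chase 'd': 0 ⇒ 0;  out=∅∪out(0)=∅
  fail(2) 'ab': from fail(1)=0 chase 'b': 0 ⇒ 0;  out=∅∪out(0)=∅
  fail(5) 'dd': from fail(4)=0 chase 'd': 0 ⇒ 4;  out=∅∪out(4)=∅
  fail(3) 'abc': from fail(2)=0 chase 'c': 0 ⇒ 0;  out={0}∪out(0)={0}
  fail(6) 'dda': from fail(5)=4 chase 'a': 4→0 ⇒ 1;  out=∅∪out(1)=∅
  fail(7) 'ddac': from fail(6)=1 chase 'c': 1→0 ⇒ 0;  out=∅∪out(0)=∅
  fail(8) 'ddacd': from fail(7)=0 chase 'd': 0 ⇒ 4;  out=∅∪out(4)=∅
  fail(9) 'ddacda': from fail(8)=4 chase 'a': 4→0 ⇒ 1;  out={1}∪out(1)={1}

Run:
[0] read 'a'  n0⇒n1
[1] read 'b'  n1⇒n2
[2] read 'c'  n2⇒n3  emit P0@[0:2]
[3] read 'd'  n3⇒n4 ·f
[4] read 'd'  n4⇒n5
[5] read 'a'  n5⇒n6
[6] read 'd'  n6⇒n4 ·f
[7] read 'a'  n4⇒n1 ·f
[8] read 'd'  n1⇒n4 ·f
[9] read 'd'  n4⇒n5
[10] read 'a'  n5⇒n6
[11] read 'c'  n6⇒n7
[12] read 'd'  n7⇒n8
[13] read 'a'  n8⇒n9  emit P1@[8:13]
[14] read 'a'  n9⇒n1 ·f
[15] read 'a'  n1⇒n1 ·f
[16] read 'b'  n1⇒n2
[17] read 'c'  n2⇒n3  emit P0@[15:17]
[18] read 'd'  n3⇒n4 ·f
[19] read 'd'  n4⇒n5
[20] read 'a'  n5⇒n6
[21] read 'c'  n6⇒n7
[22] read 'd'  n7⇒n8
[23] read 'a'  n8⇒n9  emit P1@[18:23]
[24] read 'd'  n9⇒n4 ·f
[25] read 'a'  n4⇒n1 ·f
[26] read 'b'  n1⇒n2
[27] read 'c'  n2⇒n3  emit P0@[25:27]

Matches: [[2,0],[13,1],[17,0],[23,1],[27,0]]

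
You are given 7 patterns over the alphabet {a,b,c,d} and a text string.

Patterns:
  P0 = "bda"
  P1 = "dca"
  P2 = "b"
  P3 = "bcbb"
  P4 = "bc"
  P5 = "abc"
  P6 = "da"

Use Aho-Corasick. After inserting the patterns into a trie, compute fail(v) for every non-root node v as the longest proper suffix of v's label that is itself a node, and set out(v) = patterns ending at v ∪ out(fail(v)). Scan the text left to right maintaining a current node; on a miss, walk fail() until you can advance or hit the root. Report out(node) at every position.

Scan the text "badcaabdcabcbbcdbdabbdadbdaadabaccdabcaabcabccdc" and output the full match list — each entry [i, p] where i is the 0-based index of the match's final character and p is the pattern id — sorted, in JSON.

Build:
Trie (insert patterns):
  n0 'ε': a→10 b→1 d→4
  n1 'b': c→7 d→2  [P2 ends]
  n2 'bd': a→3
  n3 'bda': ·  [P0 ends]
  n4 'd': a→13 c→5
  n5 'dc': a→6
  n6 'dca': ·  [P1 ends]
  n7 'bc': b→8  [P4 ends]
  n8 'bcb': b→9
  n9 'bcbb': ·  [P3 ends]
  n10 'a': b→11
  n11 'ab': c→12
  n12 'abc': ·  [P5 ends]
  n13 'da': ·  [P6 ends]

BFS fail/out derivation:
  n1('b'): parent n0 fail=0; on 'b' 0 → fail=0;  out {2}∪∅={2}
  n4('d'): parent n0 fail=0; on 'd' 0 → fail=0;  out ∅∪∅=∅
  n10('a'): parent n0 fail=0; on 'a' 0 → fail=0;  out ∅∪∅=∅
  n2('bd'): parent n1 fail=0; on 'd' 0 → fail=4;  out ∅∪∅=∅
  n5('dc'): parent n4 fail=0; on 'c' 0 → fail=0;  out ∅∪∅=∅
  n7('bc'): parent n1 fail=0; on 'c' 0 → fail=0;  out {4}∪∅={4}
  n11('ab'): parent n10 fail=0; on 'b' 0 → fail=1;  out ∅∪{2}={2}
  n13('da'): parent n4 fail=0; on 'a' 0 → fail=10;  out {6}∪∅={6}
  n3('bda'): parent n2 fail=4; on 'a' 4 → fail=13;  out {0}∪{6}={0,6}
  n6('dca'): parent n5 fail=0; on 'a' 0 → fail=10;  out {1}∪∅={1}
  n8('bcb'): parent n7 fail=0; on 'b' 0 → fail=1;  out ∅∪{2}={2}
  n12('abc'): parent n11 fail=1; on 'c' 1 → fail=7;  out {5}∪{4}={4,5}
  n9('bcbb'): parent n8 fail=1; on 'b' 1→0 → fail=1;  out {3}∪{2}={2,3}

Text stream:
[0] read 'b'  n0⇒n1  → match P2@[0:0]
[1] read 'a'  n1⇒n10 (fail-walked)
[2] read 'd'  n10⇒n4 (fail-walked)
[3] read 'c'  n4⇒n5
[4] read 'a'  n5⇒n6  → match P1@[2:4]
[5] read 'a'  n6⇒n10 (fail-walked)
[6] read 'b'  n10⇒n11  → match P2@[6:6]
[7] read 'd'  n11⇒n2 (fail-walked)
[8] read 'c'  n2⇒n5 (fail-walked)
[9] read 'a'  n5⇒n6  → match P1@[7:9]
[10] read 'b'  n6⇒n11 (fail-walked)  → match P2@[10:10]
[11] read 'c'  n11⇒n12  → match P4@[10:11],P5@[9:11]
[12] read 'b'  n12⇒n8 (fail-walked)  → match P2@[12:12]
[13] read 'b'  n8⇒n9  → match P2@[13:13],P3@[10:13]
[14] read 'c'  n9⇒n7 (fail-walked)  → match P4@[13:14]
[15] read 'd'  n7⇒n4 (fail-walked)
[16] read 'b'  n4⇒n1 (fail-walked)  → match P2@[16:16]
[17] read 'd'  n1⇒n2
[18] read 'a'  n2⇒n3  → match P0@[16:18],P6@[17:18]
[19] read 'b'  n3⇒n11 (fail-walked)  → match P2@[19:19]
[20] read 'b'  n11⇒n1 (fail-walked)  → match P2@[20:20]
[21] read 'd'  n1⇒n2
[22] read 'a'  n2⇒n3  → match P0@[20:22],P6@[21:22]
[23] read 'd'  n3⇒n4 (fail-walked)
[24] read 'b'  n4⇒n1 (fail-walked)  → match P2@[24:24]
[25] read 'd'  n1⇒n2
[26] read 'a'  n2⇒n3  → match P0@[24:26],P6@[25:26]
[27] read 'a'  n3⇒n10 (fail-walked)
[28] read 'd'  n10⇒n4 (fail-walked)
[29] read 'a'  n4⇒n13  → match P6@[28:29]
[30] read 'b'  n13⇒n11 (fail-walked)  → match P2@[30:30]
[31] read 'a'  n11⇒n10 (fail-walked)
[32] read 'c'  n10⇒n0 (fail-walked)
[33] read 'c'  n0⇒n0
[34] read 'd'  n0⇒n4
[35] read 'a'  n4⇒n13  → match P6@[34:35]
[36] read 'b'  n13⇒n11 (fail-walked)  → match P2@[36:36]
[37] read 'c'  n11⇒n12  → match P4@[36:37],P5@[35:37]
[38] read 'a'  n12⇒n10 (fail-walked)
[39] read 'a'  n10⇒n10 (fail-walked)
[40] read 'b'  n10⇒n11  → match P2@[40:40]
[41] read 'c'  n11⇒n12  → match P4@[40:41],P5@[39:41]
[42] read 'a'  n12⇒n10 (fail-walked)
[43] read 'b'  n10⇒n11  → match P2@[43:43]
[44] read 'c'  n11⇒n12  → match P4@[43:44],P5@[42:44]
[45] read 'c'  n12⇒n0 (fail-walked)
[46] read 'd'  n0⇒n4
[47] read 'c'  n4⇒n5

Result: [[0,2],[4,1],[6,2],[9,1],[10,2],[11,4],[11,5],[12,2],[13,2],[13,3],[14,4],[16,2],[18,0],[18,6],[19,2],[20,2],[22,0],[22,6],[24,2],[26,0],[26,6],[29,6],[30,2],[35,6],[36,2],[37,4],[37,5],[40,2],[41,4],[41,5],[43,2],[44,4],[44,5]]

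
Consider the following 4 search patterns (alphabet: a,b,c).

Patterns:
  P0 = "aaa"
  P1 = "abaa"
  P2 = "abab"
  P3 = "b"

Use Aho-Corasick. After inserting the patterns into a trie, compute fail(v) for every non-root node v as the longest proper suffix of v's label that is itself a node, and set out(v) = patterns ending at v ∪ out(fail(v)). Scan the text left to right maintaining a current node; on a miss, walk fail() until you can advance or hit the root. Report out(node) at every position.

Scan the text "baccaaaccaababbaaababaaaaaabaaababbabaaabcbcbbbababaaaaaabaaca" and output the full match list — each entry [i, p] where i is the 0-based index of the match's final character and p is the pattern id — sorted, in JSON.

Build automaton:
Trie nodes:
  0='ε' goto a→1 b→8
  1='a' goto a→2 b→4
  2='aa' goto a→3
  3='aaa' goto ·  ←P0
  4='ab' goto a→5
  5='aba' goto a→6 b→7
  6='abaa' goto ·  ←P1
  7='abab' goto ·  ←P2
  8='b' goto ·  ←P3

BFS fail/out derivation:
  n1('a'): parent n0 fail=0; on 'a' 0 → fail=0;  out ∅∪∅=∅
  n8('b'): parent n0 fail=0; on 'b' 0 → fail=0;  out {3}∪∅={3}
  n2('aa'): parent n1 fail=0; on 'a' 0 → fail=1;  out ∅∪∅=∅
  n4('ab'): parent n1 fail=0; on 'b' 0 → fail=8;  out ∅∪{3}={3}
  n3('aaa'): parent n2 fail=1; on 'a' 1 → fail=2;  out {0}∪∅={0}
  n5('aba'): parent n4 fail=8; on 'a' 8→0 → fail=1;  out ∅∪∅=∅
  n6('abaa'): parent n5 fail=1; on 'a' 1 → fail=2;  out {1}∪∅={1}
  n7('abab'): parent n5 fail=1; on 'b' 1 → fail=4;  out {2}∪{3}={2,3}

Scan:
pos 0 'b': at 8  ** P3@[0:0]
pos 1 'a': at 1 ·f
pos 2 'c': at 0 ·f
pos 3 'c': at 0
pos 4 'a': at 1
pos 5 'a': at 2
pos 6 'a': at 3  ** P0@[4:6]
pos 7 'c': at 0 ·f
pos 8 'c': at 0
pos 9 'a': at 1
pos 10 'a': at 2
pos 11 'b': at 4 ·f  ** P3@[11:11]
pos 12 'a': at 5
pos 13 'b': at 7  ** P2@[10:13],P3@[13:13]
pos 14 'b': at 8 ·f  ** P3@[14:14]
pos 15 'a': at 1 ·f
pos 16 'a': at 2
pos 17 'a': at 3  ** P0@[15:17]
pos 18 'b': at 4 ·f  ** P3@[18:18]
pos 19 'a': at 5
pos 20 'b': at 7  ** P2@[17:20],P3@[20:20]
pos 21 'a': at 5 ·f
pos 22 'a': at 6  ** P1@[19:22]
pos 23 'a': at 3 ·f  ** P0@[21:23]
pos 24 'a': at 3 ·f  ** P0@[22:24]
pos 25 'a': at 3 ·f  ** P0@[23:25]
pos 26 'a': at 3 ·f  ** P0@[24:26]
pos 27 'b': at 4 ·f  ** P3@[27:27]
pos 28 'a': at 5
pos 29 'a': at 6  ** P1@[26:29]
pos 30 'a': at 3 ·f  ** P0@[28:30]
pos 31 'b': at 4 ·f  ** P3@[31:31]
pos 32 'a': at 5
pos 33 'b': at 7  ** P2@[30:33],P3@[33:33]
pos 34 'b': at 8 ·f  ** P3@[34:34]
pos 35 'a': at 1 ·f
pos 36 'b': at 4  ** P3@[36:36]
pos 37 'a': at 5
pos 38 'a': at 6  ** P1@[35:38]
pos 39 'a': at 3 ·f  ** P0@[37:39]
pos 40 'b': at 4 ·f  ** P3@[40:40]
pos 41 'c': at 0 ·f
pos 42 'b': at 8  ** P3@[42:42]
pos 43 'c': at 0 ·f
pos 44 'b': at 8  ** P3@[44:44]
pos 45 'b': at 8 ·f  ** P3@[45:45]
pos 46 'b': at 8 ·f  ** P3@[46:46]
pos 47 'a': at 1 ·f
pos 48 'b': at 4  ** P3@[48:48]
pos 49 'a': at 5
pos 50 'b': at 7  ** P2@[47:50],P3@[50:50]
pos 51 'a': at 5 ·f
pos 52 'a': at 6  ** P1@[49:52]
pos 53 'a': at 3 ·f  ** P0@[51:53]
pos 54 'a': at 3 ·f  ** P0@[52:54]
pos 55 'a': at 3 ·f  ** P0@[53:55]
pos 56 'a': at 3 ·f  ** P0@[54:56]
pos 57 'b': at 4 ·f  ** P3@[57:57]
pos 58 'a': at 5
pos 59 'a': at 6  ** P1@[56:59]
pos 60 'c': at 0 ·f
pos 61 'a': at 1

Result: [[0,3],[6,0],[11,3],[13,2],[13,3],[14,3],[17,0],[18,3],[20,2],[20,3],[22,1],[23,0],[24,0],[25,0],[26,0],[27,3],[29,1],[30,0],[31,3],[33,2],[33,3],[34,3],[36,3],[38,1],[39,0],[40,3],[42,3],[44,3],[45,3],[46,3],[48,3],[50,2],[50,3],[52,1],[53,0],[54,0],[55,0],[56,0],[57,3],[59,1]]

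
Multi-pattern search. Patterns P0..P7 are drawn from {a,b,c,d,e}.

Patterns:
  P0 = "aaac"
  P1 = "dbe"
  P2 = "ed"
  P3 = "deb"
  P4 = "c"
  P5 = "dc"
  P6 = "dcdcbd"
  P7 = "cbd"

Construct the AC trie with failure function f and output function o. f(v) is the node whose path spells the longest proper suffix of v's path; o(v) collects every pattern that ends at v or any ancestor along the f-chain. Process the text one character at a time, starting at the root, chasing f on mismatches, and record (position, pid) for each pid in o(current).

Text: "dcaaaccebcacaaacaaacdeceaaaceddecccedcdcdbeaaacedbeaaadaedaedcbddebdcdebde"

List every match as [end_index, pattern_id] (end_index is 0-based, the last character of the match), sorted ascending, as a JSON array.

Build automaton:
Trie (insert patterns):
  n0 'ε': a→1 c→12 d→5 e→8
  n1 'a': a→2
  n2 'aa': a→3
  n3 'aaa': c→4
  n4 'aaac': ·  ←P0
  n5 'd': b→6 c→13 e→10
  n6 'db': e→7
  n7 'dbe': ·  ←P1
  n8 'e': d→9
  n9 'ed': ·  ←P2
  n10 'de': b→11
  n11 'deb': ·  ←P3
  n12 'c': b→18  ←P4
  n13 'dc': d→14  ←P5
  n14 'dcd': c→15
  n15 'dcdc': b→16
  n16 'dcdcb': d→17
  n17 'dcdcbd': ·  ←P6
  n18 'cb': d→19
  n19 'cbd': ·  ←P7

Failure links (BFS by depth):
  n1('a'): parent n0 fail=0; on 'a' 0 → fail=0;  out ∅∪∅=∅
  n5('d'): parent n0 fail=0; on 'd' 0 → fail=0;  out ∅∪∅=∅
  n8('e'): parent n0 fail=0; on 'e' 0 → fail=0;  out ∅∪∅=∅
  n12('c'): parent n0 fail=0; on 'c' 0 → fail=0;  out {4}∪∅={4}
  n2('aa'): parent n1 fail=0; on 'a' 0 → fail=1;  out ∅∪∅=∅
  n6('db'): parent n5 fail=0; on 'b' 0 → fail=0;  out ∅∪∅=∅
  n9('ed'): parent n8 fail=0; on 'd' 0 → fail=5;  out {2}∪∅={2}
  n10('de'): parent n5 fail=0; on 'e' 0 → fail=8;  out ∅∪∅=∅
  n13('dc'): parent n5 fail=0; on 'c' 0 → fail=12;  out {5}∪{4}={4,5}
  n18('cb'): parent n12 fail=0; on 'b' 0 → fail=0;  out ∅∪∅=∅
  n3('aaa'): parent n2 fail=1; on 'a' 1 → fail=2;  out ∅∪∅=∅
  n7('dbe'): parent n6 fail=0; on 'e' 0 → fail=8;  out {1}∪∅={1}
  n11('deb'): parent n10 fail=8; on 'b' 8→0 → fail=0;  out {3}∪∅={3}
  n14('dcd'): parent n13 fail=12; on 'd' 12→0 → fail=5;  out ∅∪∅=∅
  n19('cbd'): parent n18 fail=0; on 'd' 0 → fail=5;  out {7}∪∅={7}
  n4('aaac'): parent n3 fail=2; on 'c' 2→1→0 → fail=12;  out {0}∪{4}={0,4}
  n15('dcdc'): parent n14 fail=5; on 'c' 5 → fail=13;  out ∅∪{4,5}={4,5}
  n16('dcdcb'): parent n15 fail=13; on 'b' 13→12 → fail=18;  out ∅∪∅=∅
  n17('dcdcbd'): parent n16 fail=18; on 'd' 18 → fail=19;  out {6}∪{7}={6,7}

Text stream:
i=0 'd': node 0→5
i=1 'c': node 5→13  ** P4@[1:1],P5@[0:1]
i=2 'a': node 13→1 (via fail)
i=3 'a': node 1→2
i=4 'a': node 2→3
i=5 'c': node 3→4  ** P0@[2:5],P4@[5:5]
i=6 'c': node 4→12 (via fail)  ** P4@[6:6]
i=7 'e': node 12→8 (via fail)
i=8 'b': node 8→0 (via fail)
i=9 'c': node 0→12  ** P4@[9:9]
i=10 'a': node 12→1 (via fail)
i=11 'c': node 1→12 (via fail)  ** P4@[11:11]
i=12 'a': node 12→1 (via fail)
i=13 'a': node 1→2
i=14 'a': node 2→3
i=15 'c': node 3→4  ** P0@[12:15],P4@[15:15]
i=16 'a': node 4→1 (via fail)
i=17 'a': node 1→2
i=18 'a': node 2→3
i=19 'c': node 3→4  ** P0@[16:19],P4@[19:19]
i=20 'd': node 4→5 (via fail)
i=21 'e': node 5→10
i=22 'c': node 10→12 (via fail)  ** P4@[22:22]
i=23 'e': node 12→8 (via fail)
i=24 'a': node 8→1 (via fail)
i=25 'a': node 1→2
i=26 'a': node 2→3
i=27 'c': node 3→4  ** P0@[24:27],P4@[27:27]
i=28 'e': node 4→8 (via fail)
i=29 'd': node 8→9  ** P2@[28:29]
i=30 'd': node 9→5 (via fail)
i=31 'e': node 5→10
i=32 'c': node 10→12 (via fail)  ** P4@[32:32]
i=33 'c': node 12→12 (via fail)  ** P4@[33:33]
i=34 'c': node 12→12 (via fail)  ** P4@[34:34]
i=35 'e': node 12→8 (via fail)
i=36 'd': node 8→9  ** P2@[35:36]
i=37 'c': node 9→13 (via fail)  ** P4@[37:37],P5@[36:37]
i=38 'd': node 13→14
i=39 'c': node 14→15  ** P4@[39:39],P5@[38:39]
i=40 'd': node 15→14 (via fail)
i=41 'b': node 14→6 (via fail)
i=42 'e': node 6→7  ** P1@[40:42]
i=43 'a': node 7→1 (via fail)
i=44 'a': node 1→2
i=45 'a': node 2→3
i=46 'c': node 3→4  ** P0@[43:46],P4@[46:46]
i=47 'e': node 4→8 (via fail)
i=48 'd': node 8→9  ** P2@[47:48]
i=49 'b': node 9→6 (via fail)
i=50 'e': node 6→7  ** P1@[48:50]
i=51 'a': node 7→1 (via fail)
i=52 'a': node 1→2
i=53 'a': node 2→3
i=54 'd': node 3→5 (via fail)
i=55 'a': node 5→1 (via fail)
i=56 'e': node 1→8 (via fail)
i=57 'd': node 8→9  ** P2@[56:57]
i=58 'a': node 9→1 (via fail)
i=59 'e': node 1→8 (via fail)
i=60 'd': node 8→9  ** P2@[59:60]
i=61 'c': node 9→13 (via fail)  ** P4@[61:61],P5@[60:61]
i=62 'b': node 13→18 (via fail)
i=63 'd': node 18→19  ** P7@[61:63]
i=64 'd': node 19→5 (via fail)
i=65 'e': node 5→10
i=66 'b': node 10→11  ** P3@[64:66]
i=67 'd': node 11→5 (via fail)
i=68 'c': node 5→13  ** P4@[68:68],P5@[67:68]
i=69 'd': node 13→14
i=70 'e': node 14→10 (via fail)
i=71 'b': node 10→11  ** P3@[69:71]
i=72 'd': node 11→5 (via fail)
i=73 'e': node 5→10

Matches: [[1,4],[1,5],[5,0],[5,4],[6,4],[9,4],[11,4],[15,0],[15,4],[19,0],[19,4],[22,4],[27,0],[27,4],[29,2],[32,4],[33,4],[34,4],[36,2],[37,4],[37,5],[39,4],[39,5],[42,1],[46,0],[46,4],[48,2],[50,1],[57,2],[60,2],[61,4],[61,5],[63,7],[66,3],[68,4],[68,5],[71,3]]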